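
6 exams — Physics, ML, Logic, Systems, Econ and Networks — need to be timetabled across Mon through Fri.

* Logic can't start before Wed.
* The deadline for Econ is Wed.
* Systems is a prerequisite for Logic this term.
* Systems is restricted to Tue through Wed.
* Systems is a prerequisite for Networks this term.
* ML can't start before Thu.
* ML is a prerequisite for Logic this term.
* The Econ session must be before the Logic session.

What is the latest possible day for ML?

Thu

ML is available from Thu; downstream work caps ML at Thu.
ML at Thu is achievable: Logic -> Fri; ML -> Thu; Networks -> Wed; Physics -> Mon; Systems -> Tue; Econ -> Mon.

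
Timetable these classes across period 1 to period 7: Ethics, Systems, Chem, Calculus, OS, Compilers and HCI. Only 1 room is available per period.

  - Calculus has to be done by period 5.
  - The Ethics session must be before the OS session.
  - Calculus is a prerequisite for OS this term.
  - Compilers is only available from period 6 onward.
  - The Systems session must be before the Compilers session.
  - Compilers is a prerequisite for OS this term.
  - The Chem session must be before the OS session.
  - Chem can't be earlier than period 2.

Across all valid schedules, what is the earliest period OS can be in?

Precedence pushes OS to at least period 7.
OS at period 7 is achievable: Calculus in period 1; Systems in period 4; Chem in period 2; OS in period 7; Compilers in period 6; Ethics in period 3; HCI in period 5.

period 7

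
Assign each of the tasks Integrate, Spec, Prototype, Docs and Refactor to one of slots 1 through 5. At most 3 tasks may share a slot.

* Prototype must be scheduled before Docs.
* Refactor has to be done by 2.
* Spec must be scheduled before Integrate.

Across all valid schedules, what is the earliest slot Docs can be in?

2

Precedence pushes Docs to at least 2.
Docs at 2 is achievable: Prototype in 1; Docs in 2; Integrate in 2; Spec in 1; Refactor in 1.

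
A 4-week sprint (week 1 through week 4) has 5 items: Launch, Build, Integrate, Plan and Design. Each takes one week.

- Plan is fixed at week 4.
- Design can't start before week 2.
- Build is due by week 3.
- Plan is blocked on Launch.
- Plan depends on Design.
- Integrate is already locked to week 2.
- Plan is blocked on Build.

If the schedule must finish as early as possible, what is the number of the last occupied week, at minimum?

The precedence chain requires at least 2 distinct weeks.
Plan can't be placed before week 4, so the schedule must run through at least week 4.
4 works (last occupied week: week 4): for example Build=week 1, Design=week 2, Integrate=week 2, Launch=week 1, Plan=week 4.

4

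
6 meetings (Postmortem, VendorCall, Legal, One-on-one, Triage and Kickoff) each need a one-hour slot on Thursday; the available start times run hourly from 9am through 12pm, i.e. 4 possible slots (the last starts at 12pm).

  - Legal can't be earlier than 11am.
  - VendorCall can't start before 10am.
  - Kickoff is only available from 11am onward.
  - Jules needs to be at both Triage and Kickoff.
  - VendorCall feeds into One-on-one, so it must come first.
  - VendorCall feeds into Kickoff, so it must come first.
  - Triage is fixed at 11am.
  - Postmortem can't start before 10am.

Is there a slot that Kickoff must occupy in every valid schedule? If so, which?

12pm

Kickoff's window is 11am–12pm.
Triage is fixed at 11am, and Kickoff can't share a slot with Triage.
So Kickoff must be 12pm.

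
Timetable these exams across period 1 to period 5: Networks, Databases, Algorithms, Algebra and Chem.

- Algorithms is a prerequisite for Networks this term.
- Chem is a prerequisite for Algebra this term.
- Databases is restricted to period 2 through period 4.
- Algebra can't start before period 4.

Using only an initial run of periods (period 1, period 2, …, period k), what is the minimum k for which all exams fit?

4

The precedence chain requires at least 2 distinct periods.
Algebra can't be placed before period 4, so the schedule must run through at least period 4.
4 works (last occupied period: period 4): for example Networks in period 2, Chem in period 1, Databases in period 2, Algebra in period 4, Algorithms in period 1.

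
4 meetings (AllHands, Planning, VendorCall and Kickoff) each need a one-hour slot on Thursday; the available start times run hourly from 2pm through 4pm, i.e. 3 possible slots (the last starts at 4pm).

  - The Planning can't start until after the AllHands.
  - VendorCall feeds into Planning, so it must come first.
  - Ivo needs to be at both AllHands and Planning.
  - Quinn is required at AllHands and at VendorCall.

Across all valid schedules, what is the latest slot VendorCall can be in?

3pm

Downstream work caps VendorCall at 3pm.
VendorCall at 3pm is achievable: VendorCall in 3pm, Kickoff in 2pm, AllHands in 2pm, Planning in 4pm.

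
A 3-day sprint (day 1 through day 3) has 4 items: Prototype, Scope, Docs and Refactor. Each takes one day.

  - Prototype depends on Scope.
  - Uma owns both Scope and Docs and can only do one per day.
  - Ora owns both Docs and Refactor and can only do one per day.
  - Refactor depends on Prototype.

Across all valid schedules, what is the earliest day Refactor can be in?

day 3

Precedence pushes Refactor to at least day 3.
Refactor at day 3 is achievable: Prototype in day 2, Scope in day 1, Docs in day 2, Refactor in day 3.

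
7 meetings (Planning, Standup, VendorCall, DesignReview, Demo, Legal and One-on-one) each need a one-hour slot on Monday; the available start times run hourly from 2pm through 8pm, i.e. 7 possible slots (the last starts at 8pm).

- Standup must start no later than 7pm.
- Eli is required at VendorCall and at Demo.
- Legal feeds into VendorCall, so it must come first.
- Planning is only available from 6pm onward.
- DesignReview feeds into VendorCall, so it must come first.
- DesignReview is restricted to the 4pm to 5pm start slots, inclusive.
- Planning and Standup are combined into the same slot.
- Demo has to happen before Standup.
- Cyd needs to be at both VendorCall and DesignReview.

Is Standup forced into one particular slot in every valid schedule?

No

Standup can be 6pm (e.g. VendorCall -> 5pm; One-on-one -> 2pm; DesignReview -> 4pm; Planning -> 6pm; Demo -> 2pm; Standup -> 6pm; Legal -> 2pm) or 7pm (e.g. Demo in 2pm, Legal in 2pm, Planning in 7pm, VendorCall in 5pm, DesignReview in 4pm, Standup in 7pm, One-on-one in 2pm).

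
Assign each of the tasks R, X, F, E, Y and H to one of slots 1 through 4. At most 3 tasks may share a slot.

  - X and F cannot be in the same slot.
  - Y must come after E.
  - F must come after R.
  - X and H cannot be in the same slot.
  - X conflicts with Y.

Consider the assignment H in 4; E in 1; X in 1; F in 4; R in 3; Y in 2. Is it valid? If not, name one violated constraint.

Yes

X and H cannot be in the same slot — holds.
At most 3 tasks may share a slot — holds.
F must come after R — holds.
X and F cannot be in the same slot — holds.
Y must come after E — holds.
X conflicts with Y — holds.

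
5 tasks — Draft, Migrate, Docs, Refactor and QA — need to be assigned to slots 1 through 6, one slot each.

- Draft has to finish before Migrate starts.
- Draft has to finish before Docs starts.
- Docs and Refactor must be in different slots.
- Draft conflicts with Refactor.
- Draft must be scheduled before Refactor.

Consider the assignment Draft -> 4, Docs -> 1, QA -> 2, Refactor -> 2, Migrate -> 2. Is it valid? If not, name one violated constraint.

Draft must be scheduled before Refactor — violated.
Draft conflicts with Refactor — holds.
Docs and Refactor must be in different slots — holds.
Draft has to finish before Migrate starts — violated.
Draft has to finish before Docs starts — violated.

No. Draft has to finish before Docs starts is not satisfied.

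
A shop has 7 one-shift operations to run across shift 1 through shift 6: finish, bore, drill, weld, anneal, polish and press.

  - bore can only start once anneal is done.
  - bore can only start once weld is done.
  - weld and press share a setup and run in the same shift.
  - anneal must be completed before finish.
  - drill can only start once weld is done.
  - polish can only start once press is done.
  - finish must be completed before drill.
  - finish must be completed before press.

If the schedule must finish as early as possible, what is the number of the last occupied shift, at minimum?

shift 4

The precedence chain requires at least 4 distinct shifts.
4 works (last occupied shift: shift 4): for example drill=shift 4, press=shift 3, anneal=shift 1, weld=shift 3, finish=shift 2, polish=shift 4, bore=shift 4.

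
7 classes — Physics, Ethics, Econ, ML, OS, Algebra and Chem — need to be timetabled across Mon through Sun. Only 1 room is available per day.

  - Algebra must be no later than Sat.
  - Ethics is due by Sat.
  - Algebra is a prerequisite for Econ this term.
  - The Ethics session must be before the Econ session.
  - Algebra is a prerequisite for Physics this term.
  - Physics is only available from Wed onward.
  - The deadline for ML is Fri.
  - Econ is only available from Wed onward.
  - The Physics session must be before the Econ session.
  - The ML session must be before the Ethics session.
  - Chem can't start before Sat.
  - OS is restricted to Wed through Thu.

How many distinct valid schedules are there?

20

Splitting on Physics: it can be Wed (4), Thu (4), Fri (12). Listing each branch's schedules as (Ethics, Econ, ML, OS, Algebra, Chem):
Physics=Wed: (Fri,Sat,Mon,Thu,Tue,Sun) (Fri,Sat,Tue,Thu,Mon,Sun) (Fri,Sun,Mon,Thu,Tue,Sat) (Fri,Sun,Tue,Thu,Mon,Sat) — 4.
Physics=Thu: (Fri,Sat,Mon,Wed,Tue,Sun) (Fri,Sat,Tue,Wed,Mon,Sun) (Fri,Sun,Mon,Wed,Tue,Sat) (Fri,Sun,Tue,Wed,Mon,Sat) — 4.
Physics=Fri: (Tue,Sat,Mon,Wed,Thu,Sun) (Tue,Sat,Mon,Thu,Wed,Sun) (Tue,Sun,Mon,Wed,Thu,Sat) (Tue,Sun,Mon,Thu,Wed,Sat) (Wed,Sat,Mon,Thu,Tue,Sun) (Wed,Sat,Tue,Thu,Mon,Sun) (Wed,Sun,Mon,Thu,Tue,Sat) (Wed,Sun,Tue,Thu,Mon,Sat) (Thu,Sat,Mon,Wed,Tue,Sun) (Thu,Sat,Tue,Wed,Mon,Sun) (Thu,Sun,Mon,Wed,Tue,Sat) (Thu,Sun,Tue,Wed,Mon,Sat) — 12.
Summing: 4 + 4 + 12 = 20.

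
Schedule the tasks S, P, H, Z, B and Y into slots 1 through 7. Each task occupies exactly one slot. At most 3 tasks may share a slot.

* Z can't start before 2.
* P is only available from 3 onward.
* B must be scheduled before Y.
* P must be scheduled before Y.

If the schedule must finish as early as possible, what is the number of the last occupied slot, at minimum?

The precedence chain requires at least 2 distinct slots.
With at most 3 per slot and 6 tasks, at least 2 slots are needed.
Propagating the time windows through the other constraints, Y can't land before 4, so the schedule must run through at least slot 4.
4 works (last occupied slot: 4): for example H=1; S=1; P=3; Y=4; Z=2; B=1.

4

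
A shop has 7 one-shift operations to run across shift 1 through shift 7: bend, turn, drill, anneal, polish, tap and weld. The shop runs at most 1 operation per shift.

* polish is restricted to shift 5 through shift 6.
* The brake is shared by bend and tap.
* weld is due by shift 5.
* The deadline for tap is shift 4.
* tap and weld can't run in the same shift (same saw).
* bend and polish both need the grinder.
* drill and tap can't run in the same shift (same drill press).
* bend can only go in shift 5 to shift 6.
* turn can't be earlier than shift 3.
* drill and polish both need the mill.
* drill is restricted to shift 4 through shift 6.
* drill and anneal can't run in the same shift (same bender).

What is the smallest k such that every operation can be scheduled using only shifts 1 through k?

7 shifts

With at most 1 per shift and 7 operations, at least 7 shifts are needed.
bend can't be placed before shift 5, so the schedule must run through at least shift 5.
7 works (last occupied shift: shift 7): for example polish in shift 6, anneal in shift 7, bend in shift 5, turn in shift 3, weld in shift 2, tap in shift 1, drill in shift 4.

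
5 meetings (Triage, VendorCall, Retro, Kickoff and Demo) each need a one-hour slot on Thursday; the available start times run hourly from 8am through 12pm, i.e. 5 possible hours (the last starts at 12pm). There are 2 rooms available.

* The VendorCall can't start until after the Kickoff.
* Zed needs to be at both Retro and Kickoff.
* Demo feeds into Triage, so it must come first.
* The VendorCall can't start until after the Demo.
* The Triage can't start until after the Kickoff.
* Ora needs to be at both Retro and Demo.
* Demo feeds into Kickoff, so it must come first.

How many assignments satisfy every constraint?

50

Splitting on Triage: it can be 10am (8), 11am (18), 12pm (24). Listing each branch's schedules as (VendorCall, Retro, Kickoff, Demo):
Triage=10am: (10am,11am,9am,8am) (10am,12pm,9am,8am) (11am,10am,9am,8am) (11am,11am,9am,8am) (11am,12pm,9am,8am) (12pm,10am,9am,8am) (12pm,11am,9am,8am) (12pm,12pm,9am,8am) — 8.
Triage=11am: (10am,10am,9am,8am) (10am,11am,9am,8am) (10am,12pm,9am,8am) (11am,8am,10am,9am) (11am,9am,10am,8am) (11am,10am,9am,8am) (11am,12pm,9am,8am) (11am,12pm,10am,8am) (11am,12pm,10am,9am) (12pm,8am,10am,9am) (12pm,9am,10am,8am) (12pm,10am,9am,8am) (12pm,11am,9am,8am) (12pm,11am,10am,8am) (12pm,11am,10am,9am) (12pm,12pm,9am,8am) (12pm,12pm,10am,8am) (12pm,12pm,10am,9am) — 18.
Triage=12pm: (10am,10am,9am,8am) (10am,11am,9am,8am) (10am,12pm,9am,8am) (11am,8am,10am,9am) (11am,9am,10am,8am) (11am,10am,9am,8am) (11am,11am,9am,8am) (11am,11am,10am,8am) (11am,11am,10am,9am) (11am,12pm,9am,8am) (11am,12pm,10am,8am) (11am,12pm,10am,9am) (12pm,8am,10am,9am) (12pm,8am,11am,9am) (12pm,8am,11am,10am) (12pm,9am,10am,8am) (12pm,9am,11am,8am) (12pm,9am,11am,10am) (12pm,10am,9am,8am) (12pm,10am,11am,8am) (12pm,10am,11am,9am) (12pm,11am,9am,8am) (12pm,11am,10am,8am) (12pm,11am,10am,9am) — 24.
Summing: 8 + 18 + 24 = 50.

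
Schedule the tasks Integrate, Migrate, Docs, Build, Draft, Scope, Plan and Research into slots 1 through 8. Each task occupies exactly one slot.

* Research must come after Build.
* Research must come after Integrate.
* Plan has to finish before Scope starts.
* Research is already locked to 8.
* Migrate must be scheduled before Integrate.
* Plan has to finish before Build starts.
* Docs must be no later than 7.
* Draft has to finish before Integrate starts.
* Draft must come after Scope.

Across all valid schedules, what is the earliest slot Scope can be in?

2

Precedence pushes Scope to at least 2; downstream work caps Scope at 5.
Scope at 2 is achievable: Scope in 2, Build in 2, Plan in 1, Draft in 3, Migrate in 1, Docs in 1, Research in 8, Integrate in 4.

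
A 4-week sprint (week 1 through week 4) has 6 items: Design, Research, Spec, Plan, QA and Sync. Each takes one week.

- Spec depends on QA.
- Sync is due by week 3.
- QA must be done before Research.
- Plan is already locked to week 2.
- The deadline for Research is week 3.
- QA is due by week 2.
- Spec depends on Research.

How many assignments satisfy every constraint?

48

Splitting on Design: it can be week 1 (12), week 2 (12), week 3 (12), week 4 (12). Listing each branch's schedules as (Research, Spec, Plan, QA, Sync) by week number:
Design=week 1: (2,3,2,1,1) (2,3,2,1,2) (2,3,2,1,3) (2,4,2,1,1) (2,4,2,1,2) (2,4,2,1,3) (3,4,2,1,1) (3,4,2,1,2) (3,4,2,1,3) (3,4,2,2,1) (3,4,2,2,2) (3,4,2,2,3) — 12.
Design=week 2: (2,3,2,1,1) (2,3,2,1,2) (2,3,2,1,3) (2,4,2,1,1) (2,4,2,1,2) (2,4,2,1,3) (3,4,2,1,1) (3,4,2,1,2) (3,4,2,1,3) (3,4,2,2,1) (3,4,2,2,2) (3,4,2,2,3) — 12.
Design=week 3: (2,3,2,1,1) (2,3,2,1,2) (2,3,2,1,3) (2,4,2,1,1) (2,4,2,1,2) (2,4,2,1,3) (3,4,2,1,1) (3,4,2,1,2) (3,4,2,1,3) (3,4,2,2,1) (3,4,2,2,2) (3,4,2,2,3) — 12.
Design=week 4: (2,3,2,1,1) (2,3,2,1,2) (2,3,2,1,3) (2,4,2,1,1) (2,4,2,1,2) (2,4,2,1,3) (3,4,2,1,1) (3,4,2,1,2) (3,4,2,1,3) (3,4,2,2,1) (3,4,2,2,2) (3,4,2,2,3) — 12.
Summing: 12 + 12 + 12 + 12 = 48.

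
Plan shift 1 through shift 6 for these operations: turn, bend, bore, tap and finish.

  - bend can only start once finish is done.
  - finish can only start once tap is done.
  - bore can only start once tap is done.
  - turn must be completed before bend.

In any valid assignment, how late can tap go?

Downstream work caps tap at shift 4.
tap at shift 4 is achievable: finish -> shift 5; turn -> shift 1; bore -> shift 5; bend -> shift 6; tap -> shift 4.

shift 4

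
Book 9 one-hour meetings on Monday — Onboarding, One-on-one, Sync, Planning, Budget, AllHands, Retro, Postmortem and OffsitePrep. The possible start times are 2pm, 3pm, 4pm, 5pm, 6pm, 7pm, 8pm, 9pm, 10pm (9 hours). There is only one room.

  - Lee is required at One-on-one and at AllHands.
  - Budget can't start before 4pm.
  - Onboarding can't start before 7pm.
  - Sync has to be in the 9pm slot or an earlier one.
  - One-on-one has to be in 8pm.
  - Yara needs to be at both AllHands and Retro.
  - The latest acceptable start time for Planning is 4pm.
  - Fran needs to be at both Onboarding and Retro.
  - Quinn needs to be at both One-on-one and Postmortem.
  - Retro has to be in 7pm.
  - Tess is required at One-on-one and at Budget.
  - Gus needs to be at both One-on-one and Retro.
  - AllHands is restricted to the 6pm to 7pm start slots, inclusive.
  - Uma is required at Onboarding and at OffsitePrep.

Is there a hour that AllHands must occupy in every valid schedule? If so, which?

AllHands's window is 6pm–7pm.
Retro is fixed at 7pm, and AllHands can't share a hour with Retro.
So AllHands must be 6pm.

6pm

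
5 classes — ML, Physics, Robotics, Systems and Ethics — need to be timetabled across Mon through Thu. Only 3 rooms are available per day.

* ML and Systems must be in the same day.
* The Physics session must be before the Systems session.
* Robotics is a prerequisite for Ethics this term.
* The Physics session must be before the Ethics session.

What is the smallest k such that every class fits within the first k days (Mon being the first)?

2

The precedence chain requires at least 2 distinct days.
With at most 3 per day and 5 classes, at least 2 days are needed.
2 works (last occupied day: Tue): for example Physics in Mon; ML in Tue; Systems in Tue; Ethics in Tue; Robotics in Mon.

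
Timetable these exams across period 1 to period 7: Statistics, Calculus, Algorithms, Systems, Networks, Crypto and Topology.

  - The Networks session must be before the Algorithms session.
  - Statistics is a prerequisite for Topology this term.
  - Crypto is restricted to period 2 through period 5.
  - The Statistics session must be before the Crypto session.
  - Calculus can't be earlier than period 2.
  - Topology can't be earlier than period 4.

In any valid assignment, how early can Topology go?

period 4

Topology is available from period 4.
Topology at period 4 is achievable: Crypto -> period 2; Calculus -> period 2; Algorithms -> period 2; Statistics -> period 1; Topology -> period 4; Systems -> period 1; Networks -> period 1.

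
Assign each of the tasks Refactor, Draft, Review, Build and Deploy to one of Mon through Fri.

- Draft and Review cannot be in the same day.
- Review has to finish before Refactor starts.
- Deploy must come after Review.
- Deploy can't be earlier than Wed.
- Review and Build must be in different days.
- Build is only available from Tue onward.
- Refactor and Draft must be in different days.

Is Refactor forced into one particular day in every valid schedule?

No

Refactor can be Tue (e.g. Refactor=Tue; Deploy=Wed; Draft=Wed; Build=Tue; Review=Mon) or Wed (e.g. Review in Mon, Build in Tue, Refactor in Wed, Draft in Tue, Deploy in Wed).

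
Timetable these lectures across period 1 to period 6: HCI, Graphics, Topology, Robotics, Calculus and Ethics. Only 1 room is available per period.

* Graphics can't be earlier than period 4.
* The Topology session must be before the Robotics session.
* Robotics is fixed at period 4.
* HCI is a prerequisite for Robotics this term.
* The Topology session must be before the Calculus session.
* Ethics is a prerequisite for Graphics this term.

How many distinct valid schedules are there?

Splitting on HCI: it can be period 1 (5), period 2 (5), period 3 (5). Listing each branch's schedules as (Graphics, Topology, Robotics, Calculus, Ethics) by period number:
HCI=period 1: (5,2,4,6,3) (5,3,4,6,2) (6,2,4,3,5) (6,2,4,5,3) (6,3,4,5,2) — 5.
HCI=period 2: (5,1,4,6,3) (5,3,4,6,1) (6,1,4,3,5) (6,1,4,5,3) (6,3,4,5,1) — 5.
HCI=period 3: (5,1,4,6,2) (5,2,4,6,1) (6,1,4,2,5) (6,1,4,5,2) (6,2,4,5,1) — 5.
Summing: 5 + 5 + 5 = 15.

15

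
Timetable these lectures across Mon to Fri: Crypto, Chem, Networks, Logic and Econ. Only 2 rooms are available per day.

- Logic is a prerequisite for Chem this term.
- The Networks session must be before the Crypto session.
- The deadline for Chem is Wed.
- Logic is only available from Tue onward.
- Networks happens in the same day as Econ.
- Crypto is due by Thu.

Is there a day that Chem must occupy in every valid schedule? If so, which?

Wed

Precedence pushes Chem to at least Wed; Chem's own window allows nothing later than Wed.
So Chem is pinned to Wed.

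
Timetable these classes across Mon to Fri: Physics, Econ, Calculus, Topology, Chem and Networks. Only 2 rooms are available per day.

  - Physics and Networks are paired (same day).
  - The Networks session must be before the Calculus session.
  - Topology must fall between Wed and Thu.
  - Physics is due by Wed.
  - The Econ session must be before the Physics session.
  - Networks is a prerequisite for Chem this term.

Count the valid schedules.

Splitting on Physics: it can be Tue (16), Wed (6). Listing each branch's schedules as (Econ, Calculus, Topology, Chem, Networks):
Physics=Tue: (Mon,Wed,Wed,Thu,Tue) (Mon,Wed,Wed,Fri,Tue) (Mon,Wed,Thu,Wed,Tue) (Mon,Wed,Thu,Thu,Tue) (Mon,Wed,Thu,Fri,Tue) (Mon,Thu,Wed,Wed,Tue) (Mon,Thu,Wed,Thu,Tue) (Mon,Thu,Wed,Fri,Tue) (Mon,Thu,Thu,Wed,Tue) (Mon,Thu,Thu,Fri,Tue) (Mon,Fri,Wed,Wed,Tue) (Mon,Fri,Wed,Thu,Tue) (Mon,Fri,Wed,Fri,Tue) (Mon,Fri,Thu,Wed,Tue) (Mon,Fri,Thu,Thu,Tue) (Mon,Fri,Thu,Fri,Tue) — 16.
Physics=Wed: (Mon,Thu,Thu,Fri,Wed) (Mon,Fri,Thu,Thu,Wed) (Mon,Fri,Thu,Fri,Wed) (Tue,Thu,Thu,Fri,Wed) (Tue,Fri,Thu,Thu,Wed) (Tue,Fri,Thu,Fri,Wed) — 6.
Summing: 16 + 6 = 22.

22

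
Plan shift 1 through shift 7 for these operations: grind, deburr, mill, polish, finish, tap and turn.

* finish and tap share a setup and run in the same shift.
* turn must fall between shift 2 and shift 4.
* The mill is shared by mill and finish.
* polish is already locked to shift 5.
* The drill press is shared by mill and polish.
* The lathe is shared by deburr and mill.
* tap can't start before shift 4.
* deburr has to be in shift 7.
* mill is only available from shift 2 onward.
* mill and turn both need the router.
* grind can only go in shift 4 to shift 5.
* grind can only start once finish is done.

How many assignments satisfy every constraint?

Splitting on mill: it can be shift 2 (2), shift 3 (2), shift 6 (3). Listing each branch's schedules as (grind, deburr, polish, finish, tap, turn) by shift number:
mill=shift 2: (5,7,5,4,4,3) (5,7,5,4,4,4) — 2.
mill=shift 3: (5,7,5,4,4,2) (5,7,5,4,4,4) — 2.
mill=shift 6: (5,7,5,4,4,2) (5,7,5,4,4,3) (5,7,5,4,4,4) — 3.
Summing: 2 + 2 + 3 = 7.

7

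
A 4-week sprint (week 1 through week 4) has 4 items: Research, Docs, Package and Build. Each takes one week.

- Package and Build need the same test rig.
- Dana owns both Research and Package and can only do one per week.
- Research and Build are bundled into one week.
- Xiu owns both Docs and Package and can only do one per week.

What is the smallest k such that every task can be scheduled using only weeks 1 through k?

Could 1 week be enough, i.e. nothing placed later than week 1? No: Package can't share with Docs (week 1) → nothing is left.
So 1 week is not enough.
2 works (last occupied week: week 2): for example Research=week 1, Build=week 1, Docs=week 1, Package=week 2.

2 weeks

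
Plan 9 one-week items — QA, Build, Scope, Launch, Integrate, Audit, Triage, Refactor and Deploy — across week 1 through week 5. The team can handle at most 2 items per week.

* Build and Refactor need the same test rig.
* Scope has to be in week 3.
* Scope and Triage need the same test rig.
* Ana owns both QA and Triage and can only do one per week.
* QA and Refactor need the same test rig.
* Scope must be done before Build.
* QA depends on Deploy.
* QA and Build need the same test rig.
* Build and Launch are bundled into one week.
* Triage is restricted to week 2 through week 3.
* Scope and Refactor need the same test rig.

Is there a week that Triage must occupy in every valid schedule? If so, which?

week 2

Triage's window is week 2–week 3.
Scope is fixed at week 3, and Triage can't share a week with Scope.
So Triage must be week 2.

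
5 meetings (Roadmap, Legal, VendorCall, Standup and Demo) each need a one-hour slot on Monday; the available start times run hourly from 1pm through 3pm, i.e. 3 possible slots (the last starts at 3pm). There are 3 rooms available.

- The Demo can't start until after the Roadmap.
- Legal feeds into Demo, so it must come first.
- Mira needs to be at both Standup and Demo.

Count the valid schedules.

Splitting on Roadmap: it can be 1pm (16), 2pm (11). Listing each branch's schedules as (Legal, VendorCall, Standup, Demo):
Roadmap=1pm: (1pm,1pm,2pm,3pm) (1pm,1pm,3pm,2pm) (1pm,2pm,1pm,2pm) (1pm,2pm,1pm,3pm) (1pm,2pm,2pm,3pm) (1pm,2pm,3pm,2pm) (1pm,3pm,1pm,2pm) (1pm,3pm,1pm,3pm) (1pm,3pm,2pm,3pm) (1pm,3pm,3pm,2pm) (2pm,1pm,1pm,3pm) (2pm,1pm,2pm,3pm) (2pm,2pm,1pm,3pm) (2pm,2pm,2pm,3pm) (2pm,3pm,1pm,3pm) (2pm,3pm,2pm,3pm) — 16.
Roadmap=2pm: (1pm,1pm,1pm,3pm) (1pm,1pm,2pm,3pm) (1pm,2pm,1pm,3pm) (1pm,2pm,2pm,3pm) (1pm,3pm,1pm,3pm) (1pm,3pm,2pm,3pm) (2pm,1pm,1pm,3pm) (2pm,1pm,2pm,3pm) (2pm,2pm,1pm,3pm) (2pm,3pm,1pm,3pm) (2pm,3pm,2pm,3pm) — 11.
Summing: 16 + 11 = 27.

27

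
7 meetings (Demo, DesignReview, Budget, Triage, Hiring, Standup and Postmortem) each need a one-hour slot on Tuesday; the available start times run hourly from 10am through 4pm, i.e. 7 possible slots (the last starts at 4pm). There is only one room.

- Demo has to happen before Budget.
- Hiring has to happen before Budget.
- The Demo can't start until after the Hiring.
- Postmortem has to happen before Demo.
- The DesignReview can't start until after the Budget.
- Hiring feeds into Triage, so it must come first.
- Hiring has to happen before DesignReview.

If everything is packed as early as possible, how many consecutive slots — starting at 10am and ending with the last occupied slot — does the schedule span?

7

The precedence chain requires at least 4 distinct slots.
With at most 1 per slot and 7 meetings, at least 7 slots are needed.
7 works (last occupied slot: 4pm): for example Hiring=10am, Budget=1pm, Postmortem=11am, Triage=3pm, Demo=12pm, Standup=4pm, DesignReview=2pm.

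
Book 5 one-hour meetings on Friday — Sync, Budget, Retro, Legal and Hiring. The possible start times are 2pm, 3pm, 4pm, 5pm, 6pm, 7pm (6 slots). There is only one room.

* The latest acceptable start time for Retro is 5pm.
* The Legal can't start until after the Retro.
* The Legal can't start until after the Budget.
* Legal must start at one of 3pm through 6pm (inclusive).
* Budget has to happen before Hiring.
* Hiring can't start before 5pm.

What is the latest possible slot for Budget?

Downstream work caps Budget at 5pm.
Budget at 5pm is achievable: Sync -> 3pm; Legal -> 6pm; Hiring -> 7pm; Budget -> 5pm; Retro -> 2pm.

5pm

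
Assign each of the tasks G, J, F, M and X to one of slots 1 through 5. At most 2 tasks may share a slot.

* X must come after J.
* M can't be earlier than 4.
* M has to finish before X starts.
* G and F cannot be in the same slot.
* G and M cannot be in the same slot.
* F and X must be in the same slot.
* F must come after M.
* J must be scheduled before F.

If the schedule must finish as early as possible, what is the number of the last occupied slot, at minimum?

slot 5

The precedence chain requires at least 2 distinct slots.
With at most 2 per slot and 5 tasks, at least 3 slots are needed.
Propagating the time windows through the other constraints, F can't land before 5, so the schedule must run through at least slot 5.
5 works (last occupied slot: 5): for example G in 1; X in 5; F in 5; J in 1; M in 4.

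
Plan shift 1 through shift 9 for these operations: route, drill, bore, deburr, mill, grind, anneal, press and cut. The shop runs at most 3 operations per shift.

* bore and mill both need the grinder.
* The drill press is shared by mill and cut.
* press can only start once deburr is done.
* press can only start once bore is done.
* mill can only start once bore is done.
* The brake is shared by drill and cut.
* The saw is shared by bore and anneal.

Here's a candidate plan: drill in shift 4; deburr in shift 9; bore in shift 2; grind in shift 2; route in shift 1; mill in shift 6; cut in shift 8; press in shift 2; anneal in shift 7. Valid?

No. press can only start once deburr is done is not satisfied.

The saw is shared by bore and anneal — holds.
press can only start once bore is done — violated.
bore and mill both need the grinder — holds.
The brake is shared by drill and cut — holds.
The shop runs at most 3 operations per shift — holds.
press can only start once deburr is done — violated.
The drill press is shared by mill and cut — holds.
mill can only start once bore is done — holds.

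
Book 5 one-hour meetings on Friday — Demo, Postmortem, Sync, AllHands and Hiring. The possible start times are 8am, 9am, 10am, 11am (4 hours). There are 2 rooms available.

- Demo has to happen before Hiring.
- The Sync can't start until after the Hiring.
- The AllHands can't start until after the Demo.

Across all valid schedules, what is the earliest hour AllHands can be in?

Precedence pushes AllHands to at least 9am.
AllHands at 9am is achievable: Hiring in 9am, Demo in 8am, Postmortem in 8am, AllHands in 9am, Sync in 10am.

9am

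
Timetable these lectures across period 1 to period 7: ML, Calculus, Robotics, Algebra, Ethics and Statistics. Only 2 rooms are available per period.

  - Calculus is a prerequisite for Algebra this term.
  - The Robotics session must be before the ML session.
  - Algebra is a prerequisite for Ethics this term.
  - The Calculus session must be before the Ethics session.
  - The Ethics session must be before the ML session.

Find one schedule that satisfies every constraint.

Ethics=period 3; Calculus=period 1; ML=period 4; Robotics=period 1; Algebra=period 2; Statistics=period 2

Checking: Robotics(period 1) before ML(period 4); Algebra(period 2) before Ethics(period 3); Calculus(period 1) before Algebra(period 2); Ethics(period 3) before ML(period 4); Calculus(period 1) before Ethics(period 3); max 2 per period (cap 2).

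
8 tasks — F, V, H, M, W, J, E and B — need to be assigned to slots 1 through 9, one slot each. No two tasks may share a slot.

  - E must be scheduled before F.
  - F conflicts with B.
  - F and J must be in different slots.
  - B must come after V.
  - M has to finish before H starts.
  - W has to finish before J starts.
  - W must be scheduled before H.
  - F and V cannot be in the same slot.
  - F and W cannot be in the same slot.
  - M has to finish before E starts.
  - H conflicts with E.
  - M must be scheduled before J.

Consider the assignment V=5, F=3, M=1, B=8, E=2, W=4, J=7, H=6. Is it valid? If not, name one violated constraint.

Yes

W must be scheduled before H — holds.
M has to finish before E starts — holds.
F conflicts with B — holds.
B must come after V — holds.
F and J must be in different slots — holds.
M must be scheduled before J — holds.
No two tasks may share a slot — holds.
E must be scheduled before F — holds.
F and V cannot be in the same slot — holds.
M has to finish before H starts — holds.
W has to finish before J starts — holds.
F and W cannot be in the same slot — holds.
H conflicts with E — holds.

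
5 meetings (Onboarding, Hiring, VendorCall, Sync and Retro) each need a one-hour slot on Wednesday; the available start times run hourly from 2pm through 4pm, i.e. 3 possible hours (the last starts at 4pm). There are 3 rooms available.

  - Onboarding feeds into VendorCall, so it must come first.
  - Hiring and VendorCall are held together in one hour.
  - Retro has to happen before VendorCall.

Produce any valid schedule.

Retro=2pm, Onboarding=2pm, Sync=2pm, VendorCall=3pm, Hiring=3pm

Checking: Onboarding(2pm) before VendorCall(3pm); Retro(2pm) before VendorCall(3pm); Hiring = VendorCall = 3pm; max 3 per hour (cap 3).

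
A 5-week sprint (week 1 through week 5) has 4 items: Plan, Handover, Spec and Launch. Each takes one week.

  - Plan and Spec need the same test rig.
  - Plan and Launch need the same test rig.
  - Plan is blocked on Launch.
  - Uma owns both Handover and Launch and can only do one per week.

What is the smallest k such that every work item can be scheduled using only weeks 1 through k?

The precedence chain requires at least 2 distinct weeks.
2 works (last occupied week: week 2): for example Launch -> week 1; Plan -> week 2; Handover -> week 2; Spec -> week 1.

2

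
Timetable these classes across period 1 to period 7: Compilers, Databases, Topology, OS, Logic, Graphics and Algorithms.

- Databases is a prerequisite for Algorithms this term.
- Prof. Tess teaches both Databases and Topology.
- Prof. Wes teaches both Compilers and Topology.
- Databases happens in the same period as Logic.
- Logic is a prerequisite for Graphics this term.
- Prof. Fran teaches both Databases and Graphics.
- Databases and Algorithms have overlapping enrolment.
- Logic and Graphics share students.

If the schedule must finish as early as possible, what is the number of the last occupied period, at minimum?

period 2

The precedence chain requires at least 2 distinct periods.
2 works (last occupied period: period 2): for example Graphics -> period 2, OS -> period 1, Databases -> period 1, Topology -> period 2, Algorithms -> period 2, Compilers -> period 1, Logic -> period 1.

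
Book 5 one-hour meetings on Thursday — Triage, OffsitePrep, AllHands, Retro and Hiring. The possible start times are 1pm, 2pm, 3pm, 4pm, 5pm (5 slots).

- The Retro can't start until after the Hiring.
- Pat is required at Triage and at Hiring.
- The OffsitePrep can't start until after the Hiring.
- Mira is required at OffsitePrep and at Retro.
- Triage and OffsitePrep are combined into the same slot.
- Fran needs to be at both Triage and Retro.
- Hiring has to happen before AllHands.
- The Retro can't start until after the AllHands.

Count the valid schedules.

Splitting on Triage: it can be 2pm (6), 3pm (8), 4pm (7), 5pm (4). Listing each branch's schedules as (OffsitePrep, AllHands, Retro, Hiring):
Triage=2pm: (2pm,2pm,3pm,1pm) (2pm,2pm,4pm,1pm) (2pm,2pm,5pm,1pm) (2pm,3pm,4pm,1pm) (2pm,3pm,5pm,1pm) (2pm,4pm,5pm,1pm) — 6.
Triage=3pm: (3pm,2pm,4pm,1pm) (3pm,2pm,5pm,1pm) (3pm,3pm,4pm,1pm) (3pm,3pm,4pm,2pm) (3pm,3pm,5pm,1pm) (3pm,3pm,5pm,2pm) (3pm,4pm,5pm,1pm) (3pm,4pm,5pm,2pm) — 8.
Triage=4pm: (4pm,2pm,3pm,1pm) (4pm,2pm,5pm,1pm) (4pm,3pm,5pm,1pm) (4pm,3pm,5pm,2pm) (4pm,4pm,5pm,1pm) (4pm,4pm,5pm,2pm) (4pm,4pm,5pm,3pm) — 7.
Triage=5pm: (5pm,2pm,3pm,1pm) (5pm,2pm,4pm,1pm) (5pm,3pm,4pm,1pm) (5pm,3pm,4pm,2pm) — 4.
Summing: 6 + 8 + 7 + 4 = 25.

25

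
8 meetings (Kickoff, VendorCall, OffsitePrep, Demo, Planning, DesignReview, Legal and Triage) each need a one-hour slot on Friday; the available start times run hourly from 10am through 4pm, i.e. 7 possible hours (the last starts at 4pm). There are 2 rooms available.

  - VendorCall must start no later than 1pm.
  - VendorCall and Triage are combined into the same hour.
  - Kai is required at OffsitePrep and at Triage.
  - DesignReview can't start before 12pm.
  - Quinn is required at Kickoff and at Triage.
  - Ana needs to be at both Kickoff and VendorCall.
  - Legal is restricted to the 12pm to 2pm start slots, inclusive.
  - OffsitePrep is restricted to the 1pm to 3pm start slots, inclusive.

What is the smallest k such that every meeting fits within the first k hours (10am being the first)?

4 hours

With at most 2 per hour and 8 meetings, at least 4 hours are needed.
OffsitePrep can't be placed before 1pm — that is hour 4 counting from 10am — so the schedule must run through at least 4 hours.
4 works (last occupied hour: 1pm): for example Kickoff in 10am, Triage in 11am, Demo in 10am, VendorCall in 11am, DesignReview in 12pm, Legal in 12pm, OffsitePrep in 1pm, Planning in 1pm.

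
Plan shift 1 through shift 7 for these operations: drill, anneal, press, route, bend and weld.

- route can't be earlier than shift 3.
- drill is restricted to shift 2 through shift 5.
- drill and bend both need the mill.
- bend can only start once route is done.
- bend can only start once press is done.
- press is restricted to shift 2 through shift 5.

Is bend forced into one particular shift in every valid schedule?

No

bend can be shift 4 (e.g. route in shift 3, drill in shift 2, bend in shift 4, anneal in shift 1, weld in shift 1, press in shift 2) or shift 5 (e.g. anneal -> shift 1; press -> shift 2; bend -> shift 5; route -> shift 3; drill -> shift 2; weld -> shift 1).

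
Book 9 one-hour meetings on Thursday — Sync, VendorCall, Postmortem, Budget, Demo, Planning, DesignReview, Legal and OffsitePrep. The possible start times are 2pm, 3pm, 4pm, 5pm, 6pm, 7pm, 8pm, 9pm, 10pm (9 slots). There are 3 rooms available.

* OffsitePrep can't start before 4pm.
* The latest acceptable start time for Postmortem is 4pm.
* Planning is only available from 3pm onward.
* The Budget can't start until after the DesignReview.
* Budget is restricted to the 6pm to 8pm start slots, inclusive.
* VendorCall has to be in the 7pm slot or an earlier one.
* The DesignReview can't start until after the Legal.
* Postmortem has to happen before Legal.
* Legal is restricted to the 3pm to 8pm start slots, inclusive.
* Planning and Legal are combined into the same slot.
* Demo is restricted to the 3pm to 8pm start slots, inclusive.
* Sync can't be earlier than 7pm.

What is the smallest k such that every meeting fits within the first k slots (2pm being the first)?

The precedence chain requires at least 4 distinct slots.
With at most 3 per slot and 9 meetings, at least 3 slots are needed.
Sync can't be placed before 7pm — that is slot 6 counting from 2pm — so the schedule must run through at least 6 slots.
6 works (last occupied slot: 7pm): for example OffsitePrep in 4pm, Legal in 3pm, Planning in 3pm, VendorCall in 2pm, Demo in 3pm, Sync in 7pm, DesignReview in 4pm, Postmortem in 2pm, Budget in 6pm.

6 slots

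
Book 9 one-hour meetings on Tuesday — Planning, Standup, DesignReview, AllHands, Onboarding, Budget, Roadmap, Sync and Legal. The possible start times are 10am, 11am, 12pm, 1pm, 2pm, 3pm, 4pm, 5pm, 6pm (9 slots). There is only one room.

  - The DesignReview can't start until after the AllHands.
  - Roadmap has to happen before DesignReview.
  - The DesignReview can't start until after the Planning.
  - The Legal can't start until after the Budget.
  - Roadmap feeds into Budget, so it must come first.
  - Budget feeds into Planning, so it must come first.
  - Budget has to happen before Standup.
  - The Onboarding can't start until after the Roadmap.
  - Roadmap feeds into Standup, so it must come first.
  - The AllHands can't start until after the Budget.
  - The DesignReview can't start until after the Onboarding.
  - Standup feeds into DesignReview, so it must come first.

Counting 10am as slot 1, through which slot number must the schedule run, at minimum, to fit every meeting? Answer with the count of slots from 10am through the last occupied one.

The precedence chain requires at least 4 distinct slots.
With at most 1 per slot and 9 meetings, at least 9 slots are needed.
9 works (last occupied slot: 6pm): for example Sync=6pm, Standup=12pm, Planning=1pm, Onboarding=3pm, DesignReview=4pm, Roadmap=10am, Legal=5pm, Budget=11am, AllHands=2pm.

9 slots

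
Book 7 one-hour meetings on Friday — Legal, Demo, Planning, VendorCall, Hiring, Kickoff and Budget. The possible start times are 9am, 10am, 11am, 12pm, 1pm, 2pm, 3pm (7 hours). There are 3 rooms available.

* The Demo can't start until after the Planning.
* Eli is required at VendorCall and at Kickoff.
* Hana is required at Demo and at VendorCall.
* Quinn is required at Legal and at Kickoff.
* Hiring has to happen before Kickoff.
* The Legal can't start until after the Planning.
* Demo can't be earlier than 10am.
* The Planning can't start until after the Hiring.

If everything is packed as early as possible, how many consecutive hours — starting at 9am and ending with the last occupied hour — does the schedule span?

The precedence chain requires at least 3 distinct hours.
With at most 3 per hour and 7 meetings, at least 3 hours are needed.
3 works (last occupied hour: 11am): for example Hiring -> 9am; Demo -> 11am; Kickoff -> 10am; Budget -> 9am; VendorCall -> 9am; Planning -> 10am; Legal -> 11am.

3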